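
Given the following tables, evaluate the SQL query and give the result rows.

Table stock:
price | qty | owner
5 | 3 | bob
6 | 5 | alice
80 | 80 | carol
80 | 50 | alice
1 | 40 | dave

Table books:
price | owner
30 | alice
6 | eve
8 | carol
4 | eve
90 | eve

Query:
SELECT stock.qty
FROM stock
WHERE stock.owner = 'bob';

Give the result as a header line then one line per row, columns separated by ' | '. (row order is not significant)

After WHERE (1 rows):
stock.price | stock.qty | stock.owner
5 | 3 | bob
After SELECT (1 rows):
stock.qty
3

== RESULT ==
stock.qty
3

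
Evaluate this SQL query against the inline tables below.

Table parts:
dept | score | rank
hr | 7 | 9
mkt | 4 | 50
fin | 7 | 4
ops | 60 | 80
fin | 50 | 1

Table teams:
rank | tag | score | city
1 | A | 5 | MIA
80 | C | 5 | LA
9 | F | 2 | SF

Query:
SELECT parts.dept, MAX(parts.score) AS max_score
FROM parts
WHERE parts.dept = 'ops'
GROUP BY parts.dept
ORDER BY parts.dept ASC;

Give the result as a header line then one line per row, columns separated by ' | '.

== RESULT ==
parts.dept | max_score
ops | 60

Derivation:
After WHERE (1 rows):
parts.dept | parts.score | parts.rank
ops | 60 | 80
After GROUP BY (1 rows):
parts.dept | max_score
ops | 60
After ORDER BY (1 rows):
parts.dept | max_score
ops | 60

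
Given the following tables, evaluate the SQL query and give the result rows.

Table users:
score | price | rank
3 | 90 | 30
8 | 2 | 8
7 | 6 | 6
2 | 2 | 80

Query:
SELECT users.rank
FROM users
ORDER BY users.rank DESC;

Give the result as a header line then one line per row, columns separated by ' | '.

After SELECT (4 rows):
users.rank
30
8
6
80
After ORDER BY (4 rows):
users.rank
80
30
8
6

== RESULT ==
users.rank
80
30
8
6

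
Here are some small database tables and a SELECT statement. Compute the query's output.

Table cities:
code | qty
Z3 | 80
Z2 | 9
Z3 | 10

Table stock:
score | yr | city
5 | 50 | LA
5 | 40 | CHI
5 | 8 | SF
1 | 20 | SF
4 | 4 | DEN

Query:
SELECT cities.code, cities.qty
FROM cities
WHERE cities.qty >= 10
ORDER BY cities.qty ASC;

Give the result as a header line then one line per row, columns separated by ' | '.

== RESULT ==
cities.code | cities.qty
Z3 | 10
Z3 | 80

Derivation:
After WHERE (2 rows):
cities.code | cities.qty
Z3 | 80
Z3 | 10
After SELECT (2 rows):
cities.code | cities.qty
Z3 | 80
Z3 | 10
After ORDER BY (2 rows):
cities.code | cities.qty
Z3 | 10
Z3 | 80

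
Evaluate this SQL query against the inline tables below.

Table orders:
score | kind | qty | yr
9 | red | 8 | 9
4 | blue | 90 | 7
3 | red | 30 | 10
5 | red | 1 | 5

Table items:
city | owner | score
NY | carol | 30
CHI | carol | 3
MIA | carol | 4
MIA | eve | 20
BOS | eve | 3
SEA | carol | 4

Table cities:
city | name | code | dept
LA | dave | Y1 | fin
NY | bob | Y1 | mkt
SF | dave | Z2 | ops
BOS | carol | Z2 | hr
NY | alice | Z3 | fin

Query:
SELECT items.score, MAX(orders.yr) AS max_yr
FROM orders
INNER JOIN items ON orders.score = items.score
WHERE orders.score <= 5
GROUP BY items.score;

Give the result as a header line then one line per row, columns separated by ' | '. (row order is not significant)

== RESULT ==
items.score | max_yr
4 | 7
3 | 10

Derivation:
After JOIN items (4 rows):
orders.score | orders.kind | orders.qty | orders.yr | items.city | items.owner | items.score
4 | blue | 90 | 7 | MIA | carol | 4
4 | blue | 90 | 7 | SEA | carol | 4
3 | red | 30 | 10 | CHI | carol | 3
3 | red | 30 | 10 | BOS | eve | 3
After WHERE (4 rows):
orders.score | orders.kind | orders.qty | orders.yr | items.city | items.owner | items.score
4 | blue | 90 | 7 | MIA | carol | 4
4 | blue | 90 | 7 | SEA | carol | 4
3 | red | 30 | 10 | CHI | carol | 3
3 | red | 30 | 10 | BOS | eve | 3
After GROUP BY (2 rows):
items.score | max_yr
4 | 7
3 | 10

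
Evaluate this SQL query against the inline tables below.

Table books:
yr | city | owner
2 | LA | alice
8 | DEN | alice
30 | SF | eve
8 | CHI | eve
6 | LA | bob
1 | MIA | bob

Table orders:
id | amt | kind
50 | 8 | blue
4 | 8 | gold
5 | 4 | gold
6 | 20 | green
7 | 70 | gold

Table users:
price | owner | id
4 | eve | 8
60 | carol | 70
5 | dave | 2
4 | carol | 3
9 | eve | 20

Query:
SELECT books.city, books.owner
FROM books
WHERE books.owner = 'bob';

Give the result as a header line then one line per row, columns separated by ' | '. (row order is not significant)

After WHERE (2 rows):
books.yr | books.city | books.owner
6 | LA | bob
1 | MIA | bob
After SELECT (2 rows):
books.city | books.owner
LA | bob
MIA | bob

== RESULT ==
books.city | books.owner
LA | bob
MIA | bob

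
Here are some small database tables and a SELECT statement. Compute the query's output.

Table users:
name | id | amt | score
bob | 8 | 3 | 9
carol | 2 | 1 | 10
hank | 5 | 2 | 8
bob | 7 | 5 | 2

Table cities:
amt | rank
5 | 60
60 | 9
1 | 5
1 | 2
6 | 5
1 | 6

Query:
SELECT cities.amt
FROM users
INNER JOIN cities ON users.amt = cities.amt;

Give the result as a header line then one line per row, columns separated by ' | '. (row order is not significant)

After JOIN cities (4 rows):
users.name | users.id | users.amt | users.score | cities.amt | cities.rank
carol | 2 | 1 | 10 | 1 | 5
carol | 2 | 1 | 10 | 1 | 2
carol | 2 | 1 | 10 | 1 | 6
bob | 7 | 5 | 2 | 5 | 60
After SELECT (4 rows):
cities.amt
1
1
1
5

== RESULT ==
cities.amt
1
1
1
5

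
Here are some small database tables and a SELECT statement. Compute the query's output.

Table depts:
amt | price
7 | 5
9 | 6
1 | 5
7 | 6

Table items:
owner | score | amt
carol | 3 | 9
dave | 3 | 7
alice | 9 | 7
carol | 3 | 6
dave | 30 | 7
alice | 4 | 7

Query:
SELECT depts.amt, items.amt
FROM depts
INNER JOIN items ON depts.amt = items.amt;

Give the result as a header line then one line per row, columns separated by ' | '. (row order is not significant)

== RESULT ==
depts.amt | items.amt
7 | 7
7 | 7
7 | 7
7 | 7
9 | 9
7 | 7
7 | 7
7 | 7
7 | 7

Derivation:
After JOIN items (9 rows):
depts.amt | depts.price | items.owner | items.score | items.amt
7 | 5 | dave | 3 | 7
7 | 5 | alice | 9 | 7
7 | 5 | dave | 30 | 7
7 | 5 | alice | 4 | 7
9 | 6 | carol | 3 | 9
7 | 6 | dave | 3 | 7
7 | 6 | alice | 9 | 7
7 | 6 | dave | 30 | 7
7 | 6 | alice | 4 | 7
After SELECT (9 rows):
depts.amt | items.amt
7 | 7
7 | 7
7 | 7
7 | 7
9 | 9
7 | 7
7 | 7
7 | 7
7 | 7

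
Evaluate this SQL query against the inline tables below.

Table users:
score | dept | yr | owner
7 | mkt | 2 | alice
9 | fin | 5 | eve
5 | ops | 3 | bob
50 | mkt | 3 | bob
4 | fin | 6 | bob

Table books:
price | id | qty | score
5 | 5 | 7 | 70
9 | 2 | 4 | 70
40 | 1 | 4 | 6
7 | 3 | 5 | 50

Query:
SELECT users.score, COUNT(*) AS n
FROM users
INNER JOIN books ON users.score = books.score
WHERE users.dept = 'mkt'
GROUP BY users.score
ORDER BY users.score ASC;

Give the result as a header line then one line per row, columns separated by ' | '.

After JOIN books (1 rows):
users.score | users.dept | users.yr | users.owner | books.price | books.id | books.qty | books.score
50 | mkt | 3 | bob | 7 | 3 | 5 | 50
After WHERE (1 rows):
users.score | users.dept | users.yr | users.owner | books.price | books.id | books.qty | books.score
50 | mkt | 3 | bob | 7 | 3 | 5 | 50
After GROUP BY (1 rows):
users.score | n
50 | 1
After ORDER BY (1 rows):
users.score | n
50 | 1

== RESULT ==
users.score | n
50 | 1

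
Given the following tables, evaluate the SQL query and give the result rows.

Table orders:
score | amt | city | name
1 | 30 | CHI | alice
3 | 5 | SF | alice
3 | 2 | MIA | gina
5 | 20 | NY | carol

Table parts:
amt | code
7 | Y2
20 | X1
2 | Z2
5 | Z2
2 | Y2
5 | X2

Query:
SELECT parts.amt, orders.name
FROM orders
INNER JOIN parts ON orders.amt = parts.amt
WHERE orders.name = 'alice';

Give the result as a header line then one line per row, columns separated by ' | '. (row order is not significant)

== RESULT ==
parts.amt | orders.name
5 | alice
5 | alice

Derivation:
After JOIN parts (5 rows):
orders.score | orders.amt | orders.city | orders.name | parts.amt | parts.code
3 | 5 | SF | alice | 5 | Z2
3 | 5 | SF | alice | 5 | X2
3 | 2 | MIA | gina | 2 | Z2
3 | 2 | MIA | gina | 2 | Y2
5 | 20 | NY | carol | 20 | X1
After WHERE (2 rows):
orders.score | orders.amt | orders.city | orders.name | parts.amt | parts.code
3 | 5 | SF | alice | 5 | Z2
3 | 5 | SF | alice | 5 | X2
After SELECT (2 rows):
parts.amt | orders.name
5 | alice
5 | alice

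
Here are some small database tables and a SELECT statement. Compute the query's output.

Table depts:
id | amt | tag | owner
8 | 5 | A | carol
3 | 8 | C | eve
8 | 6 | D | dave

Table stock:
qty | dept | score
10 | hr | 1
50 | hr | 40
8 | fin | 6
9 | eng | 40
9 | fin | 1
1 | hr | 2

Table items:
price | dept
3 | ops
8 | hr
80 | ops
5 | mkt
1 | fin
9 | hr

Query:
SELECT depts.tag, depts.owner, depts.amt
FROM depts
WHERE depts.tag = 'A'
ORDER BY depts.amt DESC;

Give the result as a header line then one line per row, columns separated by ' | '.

After WHERE (1 rows):
depts.id | depts.amt | depts.tag | depts.owner
8 | 5 | A | carol
After SELECT (1 rows):
depts.tag | depts.owner | depts.amt
A | carol | 5
After ORDER BY (1 rows):
depts.tag | depts.owner | depts.amt
A | carol | 5

== RESULT ==
depts.tag | depts.owner | depts.amt
A | carol | 5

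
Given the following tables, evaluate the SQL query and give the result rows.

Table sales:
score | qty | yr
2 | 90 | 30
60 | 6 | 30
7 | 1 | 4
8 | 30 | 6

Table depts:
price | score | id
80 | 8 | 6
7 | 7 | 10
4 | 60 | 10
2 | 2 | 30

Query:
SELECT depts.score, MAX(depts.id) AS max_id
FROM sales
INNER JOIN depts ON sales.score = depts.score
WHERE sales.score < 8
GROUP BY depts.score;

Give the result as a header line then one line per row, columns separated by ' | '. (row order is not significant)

After JOIN depts (4 rows):
sales.score | sales.qty | sales.yr | depts.price | depts.score | depts.id
2 | 90 | 30 | 2 | 2 | 30
60 | 6 | 30 | 4 | 60 | 10
7 | 1 | 4 | 7 | 7 | 10
8 | 30 | 6 | 80 | 8 | 6
After WHERE (2 rows):
sales.score | sales.qty | sales.yr | depts.price | depts.score | depts.id
2 | 90 | 30 | 2 | 2 | 30
7 | 1 | 4 | 7 | 7 | 10
After GROUP BY (2 rows):
depts.score | max_id
2 | 30
7 | 10

== RESULT ==
depts.score | max_id
2 | 30
7 | 10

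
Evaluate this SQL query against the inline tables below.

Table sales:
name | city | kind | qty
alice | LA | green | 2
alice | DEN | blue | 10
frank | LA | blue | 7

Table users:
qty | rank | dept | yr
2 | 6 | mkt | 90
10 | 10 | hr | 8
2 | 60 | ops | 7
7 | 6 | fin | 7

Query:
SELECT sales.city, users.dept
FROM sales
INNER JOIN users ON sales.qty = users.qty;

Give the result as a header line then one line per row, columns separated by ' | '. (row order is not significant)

== RESULT ==
sales.city | users.dept
LA | mkt
LA | ops
DEN | hr
LA | fin

Derivation:
After JOIN users (4 rows):
sales.name | sales.city | sales.kind | sales.qty | users.qty | users.rank | users.dept | users.yr
alice | LA | green | 2 | 2 | 6 | mkt | 90
alice | LA | green | 2 | 2 | 60 | ops | 7
alice | DEN | blue | 10 | 10 | 10 | hr | 8
frank | LA | blue | 7 | 7 | 6 | fin | 7
After SELECT (4 rows):
sales.city | users.dept
LA | mkt
LA | ops
DEN | hr
LA | fin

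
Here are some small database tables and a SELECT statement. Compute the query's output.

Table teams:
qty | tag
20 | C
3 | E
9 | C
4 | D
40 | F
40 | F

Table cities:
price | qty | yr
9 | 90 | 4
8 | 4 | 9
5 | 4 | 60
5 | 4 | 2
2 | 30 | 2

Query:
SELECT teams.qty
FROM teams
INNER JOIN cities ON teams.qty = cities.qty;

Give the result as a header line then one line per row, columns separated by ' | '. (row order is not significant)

== RESULT ==
teams.qty
4
4
4

Derivation:
After JOIN cities (3 rows):
teams.qty | teams.tag | cities.price | cities.qty | cities.yr
4 | D | 8 | 4 | 9
4 | D | 5 | 4 | 60
4 | D | 5 | 4 | 2
After SELECT (3 rows):
teams.qty
4
4
4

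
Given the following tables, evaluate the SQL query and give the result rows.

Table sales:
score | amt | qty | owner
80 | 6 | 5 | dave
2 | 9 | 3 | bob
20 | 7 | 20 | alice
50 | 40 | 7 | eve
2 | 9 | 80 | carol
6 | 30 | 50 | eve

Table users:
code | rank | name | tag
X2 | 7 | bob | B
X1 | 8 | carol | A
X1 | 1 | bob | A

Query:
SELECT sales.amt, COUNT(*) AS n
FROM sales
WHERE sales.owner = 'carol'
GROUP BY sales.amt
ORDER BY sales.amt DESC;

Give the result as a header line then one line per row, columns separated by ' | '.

After WHERE (1 rows):
sales.score | sales.amt | sales.qty | sales.owner
2 | 9 | 80 | carol
After GROUP BY (1 rows):
sales.amt | n
9 | 1
After ORDER BY (1 rows):
sales.amt | n
9 | 1

== RESULT ==
sales.amt | n
9 | 1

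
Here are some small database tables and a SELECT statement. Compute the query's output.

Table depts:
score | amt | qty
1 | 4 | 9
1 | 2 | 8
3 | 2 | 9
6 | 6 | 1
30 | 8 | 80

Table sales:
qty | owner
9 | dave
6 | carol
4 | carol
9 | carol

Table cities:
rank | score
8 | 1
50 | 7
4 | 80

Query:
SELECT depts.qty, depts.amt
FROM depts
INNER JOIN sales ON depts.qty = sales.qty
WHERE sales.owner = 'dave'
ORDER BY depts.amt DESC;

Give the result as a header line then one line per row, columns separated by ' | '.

After JOIN sales (4 rows):
depts.score | depts.amt | depts.qty | sales.qty | sales.owner
1 | 4 | 9 | 9 | dave
1 | 4 | 9 | 9 | carol
3 | 2 | 9 | 9 | dave
3 | 2 | 9 | 9 | carol
After WHERE (2 rows):
depts.score | depts.amt | depts.qty | sales.qty | sales.owner
1 | 4 | 9 | 9 | dave
3 | 2 | 9 | 9 | dave
After SELECT (2 rows):
depts.qty | depts.amt
9 | 4
9 | 2
After ORDER BY (2 rows):
depts.qty | depts.amt
9 | 4
9 | 2

== RESULT ==
depts.qty | depts.amt
9 | 4
9 | 2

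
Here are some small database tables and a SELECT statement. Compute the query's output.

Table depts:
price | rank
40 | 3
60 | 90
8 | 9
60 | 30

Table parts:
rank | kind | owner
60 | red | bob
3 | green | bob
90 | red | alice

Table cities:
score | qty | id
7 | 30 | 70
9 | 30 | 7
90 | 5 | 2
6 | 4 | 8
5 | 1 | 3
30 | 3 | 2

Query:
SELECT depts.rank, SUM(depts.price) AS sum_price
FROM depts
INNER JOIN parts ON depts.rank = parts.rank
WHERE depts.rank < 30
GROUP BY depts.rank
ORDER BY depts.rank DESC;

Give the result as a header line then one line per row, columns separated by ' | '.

== RESULT ==
depts.rank | sum_price
3 | 40

Derivation:
After JOIN parts (2 rows):
depts.price | depts.rank | parts.rank | parts.kind | parts.owner
40 | 3 | 3 | green | bob
60 | 90 | 90 | red | alice
After WHERE (1 rows):
depts.price | depts.rank | parts.rank | parts.kind | parts.owner
40 | 3 | 3 | green | bob
After GROUP BY (1 rows):
depts.rank | sum_price
3 | 40
After ORDER BY (1 rows):
depts.rank | sum_price
3 | 40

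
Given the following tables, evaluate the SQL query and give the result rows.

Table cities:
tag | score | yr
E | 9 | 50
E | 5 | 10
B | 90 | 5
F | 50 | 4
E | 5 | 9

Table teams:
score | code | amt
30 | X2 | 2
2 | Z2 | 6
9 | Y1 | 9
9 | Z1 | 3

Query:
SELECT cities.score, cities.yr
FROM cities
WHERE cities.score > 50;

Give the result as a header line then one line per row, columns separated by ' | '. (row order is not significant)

After WHERE (1 rows):
cities.tag | cities.score | cities.yr
B | 90 | 5
After SELECT (1 rows):
cities.score | cities.yr
90 | 5

== RESULT ==
cities.score | cities.yr
90 | 5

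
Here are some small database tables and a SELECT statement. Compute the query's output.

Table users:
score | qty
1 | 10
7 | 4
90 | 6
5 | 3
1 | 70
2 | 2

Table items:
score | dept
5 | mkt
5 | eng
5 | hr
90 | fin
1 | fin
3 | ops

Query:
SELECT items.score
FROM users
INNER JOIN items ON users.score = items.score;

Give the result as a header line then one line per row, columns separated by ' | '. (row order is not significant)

After JOIN items (6 rows):
users.score | users.qty | items.score | items.dept
1 | 10 | 1 | fin
90 | 6 | 90 | fin
5 | 3 | 5 | mkt
5 | 3 | 5 | eng
5 | 3 | 5 | hr
1 | 70 | 1 | fin
After SELECT (6 rows):
items.score
1
90
5
5
5
1

== RESULT ==
items.score
1
90
5
5
5
1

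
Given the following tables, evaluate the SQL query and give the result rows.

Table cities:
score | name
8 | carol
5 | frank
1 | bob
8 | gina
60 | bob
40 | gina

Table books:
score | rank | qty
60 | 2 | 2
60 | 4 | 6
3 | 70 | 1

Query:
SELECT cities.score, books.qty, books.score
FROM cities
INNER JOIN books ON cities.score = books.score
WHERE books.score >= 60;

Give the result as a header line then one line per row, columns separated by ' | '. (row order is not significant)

After JOIN books (2 rows):
cities.score | cities.name | books.score | books.rank | books.qty
60 | bob | 60 | 2 | 2
60 | bob | 60 | 4 | 6
After WHERE (2 rows):
cities.score | cities.name | books.score | books.rank | books.qty
60 | bob | 60 | 2 | 2
60 | bob | 60 | 4 | 6
After SELECT (2 rows):
cities.score | books.qty | books.score
60 | 2 | 60
60 | 6 | 60

== RESULT ==
cities.score | books.qty | books.score
60 | 2 | 60
60 | 6 | 60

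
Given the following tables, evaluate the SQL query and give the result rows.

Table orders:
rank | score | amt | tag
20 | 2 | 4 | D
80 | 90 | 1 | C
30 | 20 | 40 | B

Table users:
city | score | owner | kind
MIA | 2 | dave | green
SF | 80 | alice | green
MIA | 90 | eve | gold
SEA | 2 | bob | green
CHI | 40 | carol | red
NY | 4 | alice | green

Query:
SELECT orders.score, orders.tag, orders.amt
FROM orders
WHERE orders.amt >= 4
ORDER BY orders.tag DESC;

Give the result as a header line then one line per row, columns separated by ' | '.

== RESULT ==
orders.score | orders.tag | orders.amt
2 | D | 4
20 | B | 40

Derivation:
After WHERE (2 rows):
orders.rank | orders.score | orders.amt | orders.tag
20 | 2 | 4 | D
30 | 20 | 40 | B
After SELECT (2 rows):
orders.score | orders.tag | orders.amt
2 | D | 4
20 | B | 40
After ORDER BY (2 rows):
orders.score | orders.tag | orders.amt
2 | D | 4
20 | B | 40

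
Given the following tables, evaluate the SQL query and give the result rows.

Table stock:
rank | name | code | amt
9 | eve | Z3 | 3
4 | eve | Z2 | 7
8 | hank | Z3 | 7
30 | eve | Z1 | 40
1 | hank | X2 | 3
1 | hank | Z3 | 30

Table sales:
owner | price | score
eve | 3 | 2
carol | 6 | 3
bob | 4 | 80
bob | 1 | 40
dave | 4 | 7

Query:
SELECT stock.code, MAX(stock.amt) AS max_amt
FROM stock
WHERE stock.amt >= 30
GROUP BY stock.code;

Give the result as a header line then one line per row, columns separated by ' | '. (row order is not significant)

== RESULT ==
stock.code | max_amt
Z1 | 40
Z3 | 30

Derivation:
After WHERE (2 rows):
stock.rank | stock.name | stock.code | stock.amt
30 | eve | Z1 | 40
1 | hank | Z3 | 30
After GROUP BY (2 rows):
stock.code | max_amt
Z1 | 40
Z3 | 30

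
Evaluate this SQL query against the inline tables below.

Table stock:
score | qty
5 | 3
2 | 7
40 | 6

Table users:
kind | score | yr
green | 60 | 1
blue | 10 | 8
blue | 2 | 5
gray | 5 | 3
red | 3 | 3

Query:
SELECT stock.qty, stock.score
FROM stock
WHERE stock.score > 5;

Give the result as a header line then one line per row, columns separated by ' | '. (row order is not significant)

== RESULT ==
stock.qty | stock.score
6 | 40

Derivation:
After WHERE (1 rows):
stock.score | stock.qty
40 | 6
After SELECT (1 rows):
stock.qty | stock.score
6 | 40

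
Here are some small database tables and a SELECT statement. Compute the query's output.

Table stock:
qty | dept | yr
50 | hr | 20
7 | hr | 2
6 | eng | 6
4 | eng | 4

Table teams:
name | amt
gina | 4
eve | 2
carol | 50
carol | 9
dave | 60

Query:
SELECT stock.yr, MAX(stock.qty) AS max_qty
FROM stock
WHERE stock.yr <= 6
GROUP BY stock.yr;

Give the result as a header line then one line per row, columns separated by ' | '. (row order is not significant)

After WHERE (3 rows):
stock.qty | stock.dept | stock.yr
7 | hr | 2
6 | eng | 6
4 | eng | 4
After GROUP BY (3 rows):
stock.yr | max_qty
2 | 7
6 | 6
4 | 4

== RESULT ==
stock.yr | max_qty
2 | 7
6 | 6
4 | 4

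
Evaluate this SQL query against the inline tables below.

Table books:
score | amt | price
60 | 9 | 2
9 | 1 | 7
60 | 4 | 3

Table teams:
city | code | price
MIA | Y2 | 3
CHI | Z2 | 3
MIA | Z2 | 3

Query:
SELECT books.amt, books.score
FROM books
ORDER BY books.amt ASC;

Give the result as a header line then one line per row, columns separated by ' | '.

After SELECT (3 rows):
books.amt | books.score
9 | 60
1 | 9
4 | 60
After ORDER BY (3 rows):
books.amt | books.score
1 | 9
4 | 60
9 | 60

== RESULT ==
books.amt | books.score
1 | 9
4 | 60
9 | 60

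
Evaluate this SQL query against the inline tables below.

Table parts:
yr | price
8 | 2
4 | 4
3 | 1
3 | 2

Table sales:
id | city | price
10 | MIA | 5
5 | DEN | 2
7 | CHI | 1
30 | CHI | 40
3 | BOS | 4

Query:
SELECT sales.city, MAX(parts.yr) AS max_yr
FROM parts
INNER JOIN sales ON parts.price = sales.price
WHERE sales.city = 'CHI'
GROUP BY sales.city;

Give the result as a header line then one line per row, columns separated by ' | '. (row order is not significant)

== RESULT ==
sales.city | max_yr
CHI | 3

Derivation:
After JOIN sales (4 rows):
parts.yr | parts.price | sales.id | sales.city | sales.price
8 | 2 | 5 | DEN | 2
4 | 4 | 3 | BOS | 4
3 | 1 | 7 | CHI | 1
3 | 2 | 5 | DEN | 2
After WHERE (1 rows):
parts.yr | parts.price | sales.id | sales.city | sales.price
3 | 1 | 7 | CHI | 1
After GROUP BY (1 rows):
sales.city | max_yr
CHI | 3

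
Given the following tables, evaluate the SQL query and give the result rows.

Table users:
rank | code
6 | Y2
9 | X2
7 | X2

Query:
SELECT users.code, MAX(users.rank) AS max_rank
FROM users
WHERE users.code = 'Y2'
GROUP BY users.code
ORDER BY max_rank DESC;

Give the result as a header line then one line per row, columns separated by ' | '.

== RESULT ==
users.code | max_rank
Y2 | 6

Derivation:
After WHERE (1 rows):
users.rank | users.code
6 | Y2
After GROUP BY (1 rows):
users.code | max_rank
Y2 | 6
After ORDER BY (1 rows):
users.code | max_rank
Y2 | 6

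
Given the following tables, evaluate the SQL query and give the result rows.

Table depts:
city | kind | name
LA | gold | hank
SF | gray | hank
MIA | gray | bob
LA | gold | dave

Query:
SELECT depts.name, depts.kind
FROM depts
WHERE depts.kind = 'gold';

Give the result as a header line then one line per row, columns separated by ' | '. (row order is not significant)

== RESULT ==
depts.name | depts.kind
hank | gold
dave | gold

Derivation:
After WHERE (2 rows):
depts.city | depts.kind | depts.name
LA | gold | hank
LA | gold | dave
After SELECT (2 rows):
depts.name | depts.kind
hank | gold
dave | gold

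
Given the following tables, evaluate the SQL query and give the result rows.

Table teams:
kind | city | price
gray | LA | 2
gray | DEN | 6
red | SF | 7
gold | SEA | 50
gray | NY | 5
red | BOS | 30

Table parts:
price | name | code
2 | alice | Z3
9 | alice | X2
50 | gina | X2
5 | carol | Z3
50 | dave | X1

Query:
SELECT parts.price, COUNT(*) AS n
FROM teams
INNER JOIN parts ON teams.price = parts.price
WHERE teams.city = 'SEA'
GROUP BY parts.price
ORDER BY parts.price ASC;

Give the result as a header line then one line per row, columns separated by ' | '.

After JOIN parts (4 rows):
teams.kind | teams.city | teams.price | parts.price | parts.name | parts.code
gray | LA | 2 | 2 | alice | Z3
gold | SEA | 50 | 50 | gina | X2
gold | SEA | 50 | 50 | dave | X1
gray | NY | 5 | 5 | carol | Z3
After WHERE (2 rows):
teams.kind | teams.city | teams.price | parts.price | parts.name | parts.code
gold | SEA | 50 | 50 | gina | X2
gold | SEA | 50 | 50 | dave | X1
After GROUP BY (1 rows):
parts.price | n
50 | 2
After ORDER BY (1 rows):
parts.price | n
50 | 2

== RESULT ==
parts.price | n
50 | 2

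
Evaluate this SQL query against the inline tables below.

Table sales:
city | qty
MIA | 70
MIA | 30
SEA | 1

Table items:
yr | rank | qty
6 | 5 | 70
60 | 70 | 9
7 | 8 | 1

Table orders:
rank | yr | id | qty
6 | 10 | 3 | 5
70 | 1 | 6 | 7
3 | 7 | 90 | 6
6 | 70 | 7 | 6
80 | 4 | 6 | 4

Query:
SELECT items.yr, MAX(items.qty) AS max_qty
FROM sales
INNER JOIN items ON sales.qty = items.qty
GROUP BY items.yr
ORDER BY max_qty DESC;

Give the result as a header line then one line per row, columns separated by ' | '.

== RESULT ==
items.yr | max_qty
6 | 70
7 | 1

Derivation:
After JOIN items (2 rows):
sales.city | sales.qty | items.yr | items.rank | items.qty
MIA | 70 | 6 | 5 | 70
SEA | 1 | 7 | 8 | 1
After GROUP BY (2 rows):
items.yr | max_qty
6 | 70
7 | 1
After ORDER BY (2 rows):
items.yr | max_qty
6 | 70
7 | 1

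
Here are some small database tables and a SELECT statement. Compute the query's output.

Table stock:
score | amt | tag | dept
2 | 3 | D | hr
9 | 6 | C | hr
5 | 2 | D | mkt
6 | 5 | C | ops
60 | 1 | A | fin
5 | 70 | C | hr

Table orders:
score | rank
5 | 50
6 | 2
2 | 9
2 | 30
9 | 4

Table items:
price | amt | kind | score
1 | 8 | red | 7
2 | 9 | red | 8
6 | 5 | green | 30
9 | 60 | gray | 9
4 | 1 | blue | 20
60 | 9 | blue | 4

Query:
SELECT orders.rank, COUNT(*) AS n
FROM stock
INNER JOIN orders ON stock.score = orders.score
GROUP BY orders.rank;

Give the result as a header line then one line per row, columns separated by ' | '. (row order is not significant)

After JOIN orders (6 rows):
stock.score | stock.amt | stock.tag | stock.dept | orders.score | orders.rank
2 | 3 | D | hr | 2 | 9
2 | 3 | D | hr | 2 | 30
9 | 6 | C | hr | 9 | 4
5 | 2 | D | mkt | 5 | 50
6 | 5 | C | ops | 6 | 2
5 | 70 | C | hr | 5 | 50
After GROUP BY (5 rows):
orders.rank | n
9 | 1
30 | 1
4 | 1
50 | 2
2 | 1

== RESULT ==
orders.rank | n
9 | 1
30 | 1
4 | 1
50 | 2
2 | 1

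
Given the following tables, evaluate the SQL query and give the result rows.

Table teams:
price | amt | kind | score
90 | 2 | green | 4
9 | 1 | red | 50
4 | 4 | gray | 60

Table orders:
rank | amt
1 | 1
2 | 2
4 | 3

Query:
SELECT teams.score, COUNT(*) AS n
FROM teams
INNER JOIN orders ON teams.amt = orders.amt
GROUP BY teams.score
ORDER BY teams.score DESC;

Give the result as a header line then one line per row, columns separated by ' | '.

== RESULT ==
teams.score | n
50 | 1
4 | 1

Derivation:
After JOIN orders (2 rows):
teams.price | teams.amt | teams.kind | teams.score | orders.rank | orders.amt
90 | 2 | green | 4 | 2 | 2
9 | 1 | red | 50 | 1 | 1
After GROUP BY (2 rows):
teams.score | n
4 | 1
50 | 1
After ORDER BY (2 rows):
teams.score | n
50 | 1
4 | 1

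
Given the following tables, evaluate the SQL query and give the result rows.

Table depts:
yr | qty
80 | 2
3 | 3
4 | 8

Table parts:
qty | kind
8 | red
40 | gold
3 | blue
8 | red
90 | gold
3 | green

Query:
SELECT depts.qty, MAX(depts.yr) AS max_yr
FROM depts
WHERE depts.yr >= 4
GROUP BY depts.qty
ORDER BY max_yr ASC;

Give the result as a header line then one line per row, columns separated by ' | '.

== RESULT ==
depts.qty | max_yr
8 | 4
2 | 80

Derivation:
After WHERE (2 rows):
depts.yr | depts.qty
80 | 2
4 | 8
After GROUP BY (2 rows):
depts.qty | max_yr
2 | 80
8 | 4
After ORDER BY (2 rows):
depts.qty | max_yr
8 | 4
2 | 80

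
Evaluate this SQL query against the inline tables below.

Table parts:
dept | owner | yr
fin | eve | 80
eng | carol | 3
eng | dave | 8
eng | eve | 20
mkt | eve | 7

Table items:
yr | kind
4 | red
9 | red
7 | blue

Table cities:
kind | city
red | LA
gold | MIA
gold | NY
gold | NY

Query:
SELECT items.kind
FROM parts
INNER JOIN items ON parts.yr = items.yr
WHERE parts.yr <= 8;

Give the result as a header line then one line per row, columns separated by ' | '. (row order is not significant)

== RESULT ==
items.kind
blue

Derivation:
After JOIN items (1 rows):
parts.dept | parts.owner | parts.yr | items.yr | items.kind
mkt | eve | 7 | 7 | blue
After WHERE (1 rows):
parts.dept | parts.owner | parts.yr | items.yr | items.kind
mkt | eve | 7 | 7 | blue
After SELECT (1 rows):
items.kind
blue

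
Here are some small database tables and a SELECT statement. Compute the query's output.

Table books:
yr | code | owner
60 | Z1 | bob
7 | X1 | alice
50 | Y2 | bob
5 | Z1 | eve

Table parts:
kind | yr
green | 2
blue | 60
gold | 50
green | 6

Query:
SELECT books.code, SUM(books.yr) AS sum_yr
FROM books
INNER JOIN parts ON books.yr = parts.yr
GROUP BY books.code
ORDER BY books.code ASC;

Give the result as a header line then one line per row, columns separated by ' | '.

After JOIN parts (2 rows):
books.yr | books.code | books.owner | parts.kind | parts.yr
60 | Z1 | bob | blue | 60
50 | Y2 | bob | gold | 50
After GROUP BY (2 rows):
books.code | sum_yr
Z1 | 60
Y2 | 50
After ORDER BY (2 rows):
books.code | sum_yr
Y2 | 50
Z1 | 60

== RESULT ==
books.code | sum_yr
Y2 | 50
Z1 | 60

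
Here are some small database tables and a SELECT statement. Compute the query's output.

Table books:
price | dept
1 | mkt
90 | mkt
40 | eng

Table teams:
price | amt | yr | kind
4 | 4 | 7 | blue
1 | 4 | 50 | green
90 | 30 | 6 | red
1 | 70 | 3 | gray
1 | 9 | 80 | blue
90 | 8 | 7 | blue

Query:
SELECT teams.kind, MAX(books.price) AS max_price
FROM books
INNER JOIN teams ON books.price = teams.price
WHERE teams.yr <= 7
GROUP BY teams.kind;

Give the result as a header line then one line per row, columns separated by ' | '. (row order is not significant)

After JOIN teams (5 rows):
books.price | books.dept | teams.price | teams.amt | teams.yr | teams.kind
1 | mkt | 1 | 4 | 50 | green
1 | mkt | 1 | 70 | 3 | gray
1 | mkt | 1 | 9 | 80 | blue
90 | mkt | 90 | 30 | 6 | red
90 | mkt | 90 | 8 | 7 | blue
After WHERE (3 rows):
books.price | books.dept | teams.price | teams.amt | teams.yr | teams.kind
1 | mkt | 1 | 70 | 3 | gray
90 | mkt | 90 | 30 | 6 | red
90 | mkt | 90 | 8 | 7 | blue
After GROUP BY (3 rows):
teams.kind | max_price
gray | 1
red | 90
blue | 90

== RESULT ==
teams.kind | max_price
gray | 1
red | 90
blue | 90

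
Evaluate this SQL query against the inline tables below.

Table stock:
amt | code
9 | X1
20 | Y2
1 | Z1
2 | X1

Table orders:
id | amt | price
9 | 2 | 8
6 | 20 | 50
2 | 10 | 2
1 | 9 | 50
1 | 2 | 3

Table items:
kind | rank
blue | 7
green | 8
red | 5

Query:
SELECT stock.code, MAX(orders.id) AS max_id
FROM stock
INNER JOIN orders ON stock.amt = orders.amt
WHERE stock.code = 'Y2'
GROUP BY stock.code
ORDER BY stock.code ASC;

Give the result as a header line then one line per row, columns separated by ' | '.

== RESULT ==
stock.code | max_id
Y2 | 6

Derivation:
After JOIN orders (4 rows):
stock.amt | stock.code | orders.id | orders.amt | orders.price
9 | X1 | 1 | 9 | 50
20 | Y2 | 6 | 20 | 50
2 | X1 | 9 | 2 | 8
2 | X1 | 1 | 2 | 3
After WHERE (1 rows):
stock.amt | stock.code | orders.id | orders.amt | orders.price
20 | Y2 | 6 | 20 | 50
After GROUP BY (1 rows):
stock.code | max_id
Y2 | 6
After ORDER BY (1 rows):
stock.code | max_id
Y2 | 6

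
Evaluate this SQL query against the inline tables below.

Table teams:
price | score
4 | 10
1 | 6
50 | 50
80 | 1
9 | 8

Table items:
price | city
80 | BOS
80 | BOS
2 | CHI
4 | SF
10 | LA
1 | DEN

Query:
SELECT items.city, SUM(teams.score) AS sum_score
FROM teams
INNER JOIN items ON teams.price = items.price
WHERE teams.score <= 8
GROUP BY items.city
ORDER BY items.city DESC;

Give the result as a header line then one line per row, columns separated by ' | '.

== RESULT ==
items.city | sum_score
DEN | 6
BOS | 2

Derivation:
After JOIN items (4 rows):
teams.price | teams.score | items.price | items.city
4 | 10 | 4 | SF
1 | 6 | 1 | DEN
80 | 1 | 80 | BOS
80 | 1 | 80 | BOS
After WHERE (3 rows):
teams.price | teams.score | items.price | items.city
1 | 6 | 1 | DEN
80 | 1 | 80 | BOS
80 | 1 | 80 | BOS
After GROUP BY (2 rows):
items.city | sum_score
DEN | 6
BOS | 2
After ORDER BY (2 rows):
items.city | sum_score
DEN | 6
BOS | 2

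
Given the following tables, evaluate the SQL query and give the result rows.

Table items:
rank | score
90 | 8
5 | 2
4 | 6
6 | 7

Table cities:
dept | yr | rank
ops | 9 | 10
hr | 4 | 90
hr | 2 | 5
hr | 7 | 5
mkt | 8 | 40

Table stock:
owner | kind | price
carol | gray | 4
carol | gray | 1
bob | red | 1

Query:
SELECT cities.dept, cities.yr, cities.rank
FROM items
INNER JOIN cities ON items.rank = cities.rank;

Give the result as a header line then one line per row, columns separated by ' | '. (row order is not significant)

After JOIN cities (3 rows):
items.rank | items.score | cities.dept | cities.yr | cities.rank
90 | 8 | hr | 4 | 90
5 | 2 | hr | 2 | 5
5 | 2 | hr | 7 | 5
After SELECT (3 rows):
cities.dept | cities.yr | cities.rank
hr | 4 | 90
hr | 2 | 5
hr | 7 | 5

== RESULT ==
cities.dept | cities.yr | cities.rank
hr | 4 | 90
hr | 2 | 5
hr | 7 | 5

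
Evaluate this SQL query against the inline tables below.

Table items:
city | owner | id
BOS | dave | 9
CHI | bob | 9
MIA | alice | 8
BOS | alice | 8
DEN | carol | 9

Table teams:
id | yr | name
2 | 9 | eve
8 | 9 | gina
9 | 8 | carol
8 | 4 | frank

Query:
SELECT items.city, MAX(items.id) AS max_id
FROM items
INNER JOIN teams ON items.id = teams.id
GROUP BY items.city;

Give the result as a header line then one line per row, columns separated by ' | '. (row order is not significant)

After JOIN teams (7 rows):
items.city | items.owner | items.id | teams.id | teams.yr | teams.name
BOS | dave | 9 | 9 | 8 | carol
CHI | bob | 9 | 9 | 8 | carol
MIA | alice | 8 | 8 | 9 | gina
MIA | alice | 8 | 8 | 4 | frank
BOS | alice | 8 | 8 | 9 | gina
BOS | alice | 8 | 8 | 4 | frank
DEN | carol | 9 | 9 | 8 | carol
After GROUP BY (4 rows):
items.city | max_id
BOS | 9
CHI | 9
MIA | 8
DEN | 9

== RESULT ==
items.city | max_id
BOS | 9
CHI | 9
MIA | 8
DEN | 9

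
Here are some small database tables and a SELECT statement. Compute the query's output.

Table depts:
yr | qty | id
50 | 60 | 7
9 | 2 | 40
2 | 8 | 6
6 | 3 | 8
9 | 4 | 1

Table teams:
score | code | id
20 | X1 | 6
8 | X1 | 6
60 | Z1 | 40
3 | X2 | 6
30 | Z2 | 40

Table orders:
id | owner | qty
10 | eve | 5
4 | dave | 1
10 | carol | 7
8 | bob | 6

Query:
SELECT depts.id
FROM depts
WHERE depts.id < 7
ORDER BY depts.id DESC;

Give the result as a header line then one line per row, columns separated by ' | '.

After WHERE (2 rows):
depts.yr | depts.qty | depts.id
2 | 8 | 6
9 | 4 | 1
After SELECT (2 rows):
depts.id
6
1
After ORDER BY (2 rows):
depts.id
6
1

== RESULT ==
depts.id
6
1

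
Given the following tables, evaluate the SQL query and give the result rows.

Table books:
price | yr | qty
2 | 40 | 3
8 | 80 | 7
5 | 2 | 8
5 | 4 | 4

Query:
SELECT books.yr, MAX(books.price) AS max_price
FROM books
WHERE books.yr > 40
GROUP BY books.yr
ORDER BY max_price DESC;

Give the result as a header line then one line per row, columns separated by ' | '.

After WHERE (1 rows):
books.price | books.yr | books.qty
8 | 80 | 7
After GROUP BY (1 rows):
books.yr | max_price
80 | 8
After ORDER BY (1 rows):
books.yr | max_price
80 | 8

== RESULT ==
books.yr | max_price
80 | 8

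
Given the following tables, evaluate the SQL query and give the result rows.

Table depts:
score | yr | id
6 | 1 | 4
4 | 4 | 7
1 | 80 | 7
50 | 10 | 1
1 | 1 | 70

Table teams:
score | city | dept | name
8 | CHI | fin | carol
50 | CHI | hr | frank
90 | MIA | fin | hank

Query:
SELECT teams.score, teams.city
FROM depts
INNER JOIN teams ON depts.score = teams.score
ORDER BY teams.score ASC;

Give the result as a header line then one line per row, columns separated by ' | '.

== RESULT ==
teams.score | teams.city
50 | CHI

Derivation:
After JOIN teams (1 rows):
depts.score | depts.yr | depts.id | teams.score | teams.city | teams.dept | teams.name
50 | 10 | 1 | 50 | CHI | hr | frank
After SELECT (1 rows):
teams.score | teams.city
50 | CHI
After ORDER BY (1 rows):
teams.score | teams.city
50 | CHI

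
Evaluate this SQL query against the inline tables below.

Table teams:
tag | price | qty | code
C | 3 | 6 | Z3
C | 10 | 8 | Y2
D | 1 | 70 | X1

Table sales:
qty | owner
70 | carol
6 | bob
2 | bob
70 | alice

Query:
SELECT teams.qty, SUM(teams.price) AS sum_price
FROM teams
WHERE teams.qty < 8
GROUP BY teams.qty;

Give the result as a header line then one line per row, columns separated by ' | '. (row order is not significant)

After WHERE (1 rows):
teams.tag | teams.price | teams.qty | teams.code
C | 3 | 6 | Z3
After GROUP BY (1 rows):
teams.qty | sum_price
6 | 3

== RESULT ==
teams.qty | sum_price
6 | 3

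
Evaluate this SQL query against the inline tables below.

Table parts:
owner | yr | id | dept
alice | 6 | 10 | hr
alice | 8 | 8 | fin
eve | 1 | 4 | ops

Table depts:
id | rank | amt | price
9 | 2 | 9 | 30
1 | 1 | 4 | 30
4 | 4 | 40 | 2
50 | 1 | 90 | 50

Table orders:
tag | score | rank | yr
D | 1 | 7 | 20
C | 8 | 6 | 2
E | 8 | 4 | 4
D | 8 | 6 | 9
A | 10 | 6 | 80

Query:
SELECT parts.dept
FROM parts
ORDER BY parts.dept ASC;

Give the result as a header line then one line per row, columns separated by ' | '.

After SELECT (3 rows):
parts.dept
hr
fin
ops
After ORDER BY (3 rows):
parts.dept
fin
hr
ops

== RESULT ==
parts.dept
fin
hr
ops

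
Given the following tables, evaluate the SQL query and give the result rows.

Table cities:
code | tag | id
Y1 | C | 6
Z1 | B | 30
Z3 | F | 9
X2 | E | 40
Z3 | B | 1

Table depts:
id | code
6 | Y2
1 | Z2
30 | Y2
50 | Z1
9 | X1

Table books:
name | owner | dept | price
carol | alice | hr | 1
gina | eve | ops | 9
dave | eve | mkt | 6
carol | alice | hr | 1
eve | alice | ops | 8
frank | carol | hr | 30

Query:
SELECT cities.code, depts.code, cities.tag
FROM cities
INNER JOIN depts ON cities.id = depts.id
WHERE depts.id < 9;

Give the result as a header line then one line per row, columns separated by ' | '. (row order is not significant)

After JOIN depts (4 rows):
cities.code | cities.tag | cities.id | depts.id | depts.code
Y1 | C | 6 | 6 | Y2
Z1 | B | 30 | 30 | Y2
Z3 | F | 9 | 9 | X1
Z3 | B | 1 | 1 | Z2
After WHERE (2 rows):
cities.code | cities.tag | cities.id | depts.id | depts.code
Y1 | C | 6 | 6 | Y2
Z3 | B | 1 | 1 | Z2
After SELECT (2 rows):
cities.code | depts.code | cities.tag
Y1 | Y2 | C
Z3 | Z2 | B

== RESULT ==
cities.code | depts.code | cities.tag
Y1 | Y2 | C
Z3 | Z2 | B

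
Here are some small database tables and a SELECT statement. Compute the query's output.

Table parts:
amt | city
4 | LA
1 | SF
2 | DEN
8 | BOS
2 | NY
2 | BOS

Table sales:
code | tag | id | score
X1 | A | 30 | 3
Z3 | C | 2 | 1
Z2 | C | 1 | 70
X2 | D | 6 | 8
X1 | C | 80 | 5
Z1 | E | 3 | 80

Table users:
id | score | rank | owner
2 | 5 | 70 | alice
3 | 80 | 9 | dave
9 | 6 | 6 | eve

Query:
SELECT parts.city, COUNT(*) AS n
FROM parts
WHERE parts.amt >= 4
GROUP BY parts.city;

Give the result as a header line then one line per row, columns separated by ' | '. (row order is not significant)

== RESULT ==
parts.city | n
LA | 1
BOS | 1

Derivation:
After WHERE (2 rows):
parts.amt | parts.city
4 | LA
8 | BOS
After GROUP BY (2 rows):
parts.city | n
LA | 1
BOS | 1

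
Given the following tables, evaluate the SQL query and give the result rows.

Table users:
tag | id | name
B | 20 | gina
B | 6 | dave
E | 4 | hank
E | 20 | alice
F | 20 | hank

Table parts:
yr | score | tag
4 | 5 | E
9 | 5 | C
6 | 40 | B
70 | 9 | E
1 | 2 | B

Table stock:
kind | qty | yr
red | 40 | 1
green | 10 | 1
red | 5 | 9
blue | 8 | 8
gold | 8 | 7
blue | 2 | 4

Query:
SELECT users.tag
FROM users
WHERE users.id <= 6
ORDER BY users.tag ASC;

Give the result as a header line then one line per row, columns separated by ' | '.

== RESULT ==
users.tag
B
E

Derivation:
After WHERE (2 rows):
users.tag | users.id | users.name
B | 6 | dave
E | 4 | hank
After SELECT (2 rows):
users.tag
B
E
After ORDER BY (2 rows):
users.tag
B
E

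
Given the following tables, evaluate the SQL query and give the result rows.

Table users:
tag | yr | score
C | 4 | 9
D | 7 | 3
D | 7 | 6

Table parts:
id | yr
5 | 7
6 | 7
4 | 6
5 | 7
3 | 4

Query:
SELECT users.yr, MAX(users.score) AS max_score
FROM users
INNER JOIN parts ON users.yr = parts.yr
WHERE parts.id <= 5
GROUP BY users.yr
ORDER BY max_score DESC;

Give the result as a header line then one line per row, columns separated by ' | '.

After JOIN parts (7 rows):
users.tag | users.yr | users.score | parts.id | parts.yr
C | 4 | 9 | 3 | 4
D | 7 | 3 | 5 | 7
D | 7 | 3 | 6 | 7
D | 7 | 3 | 5 | 7
D | 7 | 6 | 5 | 7
D | 7 | 6 | 6 | 7
D | 7 | 6 | 5 | 7
After WHERE (5 rows):
users.tag | users.yr | users.score | parts.id | parts.yr
C | 4 | 9 | 3 | 4
D | 7 | 3 | 5 | 7
D | 7 | 3 | 5 | 7
D | 7 | 6 | 5 | 7
D | 7 | 6 | 5 | 7
After GROUP BY (2 rows):
users.yr | max_score
4 | 9
7 | 6
After ORDER BY (2 rows):
users.yr | max_score
4 | 9
7 | 6

== RESULT ==
users.yr | max_score
4 | 9
7 | 6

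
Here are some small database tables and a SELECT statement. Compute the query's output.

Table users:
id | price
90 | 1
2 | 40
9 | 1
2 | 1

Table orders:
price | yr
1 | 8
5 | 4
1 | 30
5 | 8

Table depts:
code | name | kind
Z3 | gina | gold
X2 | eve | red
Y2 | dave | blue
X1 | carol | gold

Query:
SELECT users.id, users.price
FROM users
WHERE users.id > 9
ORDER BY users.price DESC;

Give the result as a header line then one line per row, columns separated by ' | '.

== RESULT ==
users.id | users.price
90 | 1

Derivation:
After WHERE (1 rows):
users.id | users.price
90 | 1
After SELECT (1 rows):
users.id | users.price
90 | 1
After ORDER BY (1 rows):
users.id | users.price
90 | 1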